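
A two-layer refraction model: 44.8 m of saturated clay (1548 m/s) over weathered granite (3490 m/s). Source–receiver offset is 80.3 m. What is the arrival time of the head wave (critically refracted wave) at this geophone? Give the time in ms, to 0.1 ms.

t = x/V₂ + 2h·√(V₂²−V₁²)/(V₁V₂).
√(V₂²−V₁²) = √(3490²−1548²) = 3127.9 m/s; delay term = 2·44.8·3127.9/(1548·3490) = 0.05188 s.
t = 80.3/3490 + 0.05188 = 0.07488 s.

74.9 ms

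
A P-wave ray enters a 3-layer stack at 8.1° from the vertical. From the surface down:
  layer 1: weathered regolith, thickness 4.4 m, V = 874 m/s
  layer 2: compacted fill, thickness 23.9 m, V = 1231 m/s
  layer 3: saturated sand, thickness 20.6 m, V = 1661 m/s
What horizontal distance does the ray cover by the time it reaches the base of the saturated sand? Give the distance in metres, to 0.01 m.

11.19 m

Apply Snell's law at each interface; in layer i the horizontal offset is hᵢ·tan θᵢ.
Layer 1: θ = 8.10°; offset = 4.4·tan 8.10° = 0.6262 m.
Layer 2: sin θ = 1231·sin 8.1°/874 = 0.1985, θ = 11.45°; offset = 23.9·tan 11.45° = 4.8393 m.
Layer 3: sin θ = 1661·sin 8.1°/874 = 0.2678, θ = 15.53°; offset = 20.6·tan 15.53° = 5.7253 m.
Σ offsets = 11.1908 m.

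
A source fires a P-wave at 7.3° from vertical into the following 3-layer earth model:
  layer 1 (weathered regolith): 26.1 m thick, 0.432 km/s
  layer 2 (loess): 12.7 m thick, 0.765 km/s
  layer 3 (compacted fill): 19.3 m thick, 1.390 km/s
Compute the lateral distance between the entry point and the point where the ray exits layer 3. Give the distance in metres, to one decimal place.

14.9 m

Apply Snell's law at each interface; in layer i the horizontal offset is hᵢ·tan θᵢ.
Layer 1: θ = 7.30°; offset = 26.1·tan 7.30° = 3.343 m.
Layer 2: sin θ = 0.765·sin 7.3°/0.432 = 0.2250, θ = 13.00°; offset = 12.7·tan 13.00° = 2.933 m.
Layer 3: sin θ = 1.390·sin 7.3°/0.432 = 0.4088, θ = 24.13°; offset = 19.3·tan 24.13° = 8.646 m.
Total horizontal offset = 14.923 m.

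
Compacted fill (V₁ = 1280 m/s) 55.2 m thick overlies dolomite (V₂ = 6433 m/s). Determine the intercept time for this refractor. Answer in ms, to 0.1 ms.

θ_c = arcsin(V₁/V₂) = arcsin(1280/6433) = 11.48°; cos θ_c = 0.9800.
tᵢ = 2h·cos θ_c / V₁ = 2·55.2·0.9800 / 1280 = 0.08453 s.

84.5 ms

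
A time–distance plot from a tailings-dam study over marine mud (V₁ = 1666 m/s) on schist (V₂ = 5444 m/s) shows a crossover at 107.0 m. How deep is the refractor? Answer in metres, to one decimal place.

h = (x_cross/2)·√((V₂−V₁)/(V₂+V₁)).
(V₂−V₁)/(V₂+V₁) = (5444−1666)/(5444+1666) = 0.5314; √ = 0.7289.
h = (107.0/2)·0.7289 = 39.00 m.

39.0 m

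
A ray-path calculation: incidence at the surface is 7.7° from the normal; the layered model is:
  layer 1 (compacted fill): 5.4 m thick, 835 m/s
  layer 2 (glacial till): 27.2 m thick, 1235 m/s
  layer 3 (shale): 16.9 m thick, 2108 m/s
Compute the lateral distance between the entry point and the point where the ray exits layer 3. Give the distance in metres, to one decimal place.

12.3 m

Apply Snell's law at each interface; in layer i the horizontal offset is hᵢ·tan θᵢ.
Layer 1: θ = 7.70°; offset = 5.4·tan 7.70° = 0.730 m.
Layer 2: sin θ = 1235·sin 7.7°/835 = 0.1982, θ = 11.43°; offset = 27.2·tan 11.43° = 5.499 m.
Layer 3: sin θ = 2108·sin 7.7°/835 = 0.3383, θ = 19.77°; offset = 16.9·tan 19.77° = 6.075 m.
Total horizontal offset = 12.304 m.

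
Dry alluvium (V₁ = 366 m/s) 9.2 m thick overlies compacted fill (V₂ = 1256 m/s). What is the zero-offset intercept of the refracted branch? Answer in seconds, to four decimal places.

0.0481 s

tᵢ = 2h·√(V₂²−V₁²)/(V₁V₂).
√(V₂²−V₁²) = √(1256²−366²) = 1201.5 m/s.
tᵢ = 2·9.2·1201.5/(366·1256) = 0.04809 s.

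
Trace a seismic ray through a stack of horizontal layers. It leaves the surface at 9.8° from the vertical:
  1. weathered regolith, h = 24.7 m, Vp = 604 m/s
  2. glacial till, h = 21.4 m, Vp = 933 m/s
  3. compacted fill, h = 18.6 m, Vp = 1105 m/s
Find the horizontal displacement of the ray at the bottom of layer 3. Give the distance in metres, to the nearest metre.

16 m

p = sin θ₁/V₁ = sin 9.8°/604 = 2.8180e-04 s/m is conserved through the stack.
Layer 1: θ = 9.80°; offset = 24.7·tan 9.80° = 4.266 m.
Layer 2: sin θ = p·933 = 0.2629 → θ = 15.24°; offset = 21.4·tan 15.24° = 5.832 m.
Layer 3: sin θ = p·1105 = 0.3114 → θ = 18.14°; offset = 18.6·tan 18.14° = 6.095 m.
Summing the layer offsets gives 16.193 m.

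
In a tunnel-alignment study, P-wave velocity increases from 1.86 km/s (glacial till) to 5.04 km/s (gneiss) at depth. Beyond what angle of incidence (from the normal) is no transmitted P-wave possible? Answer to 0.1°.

21.7°

Critical incidence: sin θ_c = V₁/V₂ = 1.86/5.04 = 0.3690.
θ_c = arcsin 0.3690 = 21.66°.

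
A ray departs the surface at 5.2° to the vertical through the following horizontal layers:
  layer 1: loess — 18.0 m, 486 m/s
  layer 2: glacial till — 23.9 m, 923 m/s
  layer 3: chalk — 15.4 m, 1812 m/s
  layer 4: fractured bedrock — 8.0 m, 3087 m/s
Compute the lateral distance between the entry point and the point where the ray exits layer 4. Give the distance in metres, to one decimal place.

Ray parameter p = sin 5.2° / 486 m/s = 1.8649e-04 s/m.
Layer 1: θ = 5.20°; offset = 18.0·tan 5.20° = 1.638 m.
Layer 2: sin θ = p·923 = 0.1721 → θ = 9.91°; offset = 23.9·tan 9.91° = 4.176 m.
Layer 3: sin θ = p·1812 = 0.3379 → θ = 19.75°; offset = 15.4·tan 19.75° = 5.529 m.
Layer 4: sin θ = p·3087 = 0.5757 → θ = 35.15°; offset = 8.0·tan 35.15° = 5.632 m.
Total horizontal offset = 16.976 m.

17.0 m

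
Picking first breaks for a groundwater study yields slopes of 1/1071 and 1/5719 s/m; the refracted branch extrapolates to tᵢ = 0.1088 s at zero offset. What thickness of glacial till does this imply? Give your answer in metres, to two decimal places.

59.31 m

θ_c = arcsin(1071/5719) = 10.79°; cos θ_c = 0.9823.
tᵢ = 2h cos θ_c/V₁ ⇒ h = tᵢ·V₁/(2 cos θ_c) = 0.1088·1071/(2·0.9823) = 59.31 m.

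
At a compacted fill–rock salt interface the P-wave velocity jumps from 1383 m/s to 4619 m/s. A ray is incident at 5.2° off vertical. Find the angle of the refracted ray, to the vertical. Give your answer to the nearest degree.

18°

Snell's law: sin θ₂ = (V₂/V₁)·sin θ₁ = (4619/1383)·sin 5.2° = 0.3027.
θ₂ = sin⁻¹(0.3027) = 17.62° (from vertical).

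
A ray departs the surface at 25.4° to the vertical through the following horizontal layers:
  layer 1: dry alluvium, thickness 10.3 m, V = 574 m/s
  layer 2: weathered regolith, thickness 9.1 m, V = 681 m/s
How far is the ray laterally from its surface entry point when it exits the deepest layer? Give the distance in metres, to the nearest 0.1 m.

p = sin θ₁/V₁ = sin 25.4°/574 = 7.4727e-04 s/m is conserved through the stack.
Layer 1: θ = 25.40°; offset = 10.3·tan 25.40° = 4.891 m.
Layer 2: sin θ = p·681 = 0.5089 → θ = 30.59°; offset = 9.1·tan 30.59° = 5.380 m.
Σ offsets = 10.270 m.

10.3 m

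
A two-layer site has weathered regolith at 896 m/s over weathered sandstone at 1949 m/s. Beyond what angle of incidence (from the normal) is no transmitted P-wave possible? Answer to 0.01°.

27.37°

At critical incidence the refracted ray runs along the interface (θ₂ = 90°), so sin θ_c = V₁/V₂.
θ_c = arcsin(896/1949) = arcsin 0.4597 = 27.37°.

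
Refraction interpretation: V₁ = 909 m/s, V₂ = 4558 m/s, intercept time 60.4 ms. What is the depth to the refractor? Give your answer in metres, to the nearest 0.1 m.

28.0 m

h = tᵢ·V₁·V₂ / (2·√(V₂²−V₁²)).
√(V₂²−V₁²) = √(4558² − 909²) = 4466.4 m/s.
h = 0.0604 s × 909 × 4558 / (2 × 4466.4) = 28.01 m.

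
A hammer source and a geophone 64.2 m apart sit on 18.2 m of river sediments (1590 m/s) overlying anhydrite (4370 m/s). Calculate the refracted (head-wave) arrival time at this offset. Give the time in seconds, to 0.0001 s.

θ_c = arcsin(V₁/V₂) = arcsin(1590/4370) = 21.34°, cos θ_c = 0.9315.
Intercept time tᵢ = 2h cos θ_c / V₁ = 2·18.2·0.9315/1590 = 0.02132 s.
t = x/V₂ + tᵢ = 64.2/4370 + 0.02132 = 0.03602 s.

0.0360 s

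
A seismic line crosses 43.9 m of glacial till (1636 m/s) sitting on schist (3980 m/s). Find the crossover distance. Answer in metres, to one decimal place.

135.9 m

x_cross = 2h·√((V₂+V₁)/(V₂−V₁)).
(V₂+V₁)/(V₂−V₁) = (3980+1636)/(3980−1636) = 2.3959; √ = 1.5479.
x_cross = 2·43.9·1.5479 = 135.90 m.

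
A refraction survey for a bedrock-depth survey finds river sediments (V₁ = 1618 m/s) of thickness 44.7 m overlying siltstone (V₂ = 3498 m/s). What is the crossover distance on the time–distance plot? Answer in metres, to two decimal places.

147.48 m

x_cross = 2h·√((V₂+V₁)/(V₂−V₁)).
(V₂+V₁)/(V₂−V₁) = (3498+1618)/(3498−1618) = 2.7213; √ = 1.6496.
x_cross = 2·44.7·1.6496 = 147.48 m.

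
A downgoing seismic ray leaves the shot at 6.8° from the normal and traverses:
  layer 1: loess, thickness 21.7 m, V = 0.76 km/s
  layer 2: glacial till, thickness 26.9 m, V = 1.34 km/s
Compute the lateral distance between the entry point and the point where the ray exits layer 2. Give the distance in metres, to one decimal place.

8.3 m

Ray parameter p = sin 6.8° / 0.76 km/s = 1.5579e-01 s/km.
Layer 1: θ = 6.80°; offset = 21.7·tan 6.80° = 2.588 m.
Layer 2: sin θ = p·1.34 = 0.2088 → θ = 12.05°; offset = 26.9·tan 12.05° = 5.742 m.
Σ offsets = 8.330 m.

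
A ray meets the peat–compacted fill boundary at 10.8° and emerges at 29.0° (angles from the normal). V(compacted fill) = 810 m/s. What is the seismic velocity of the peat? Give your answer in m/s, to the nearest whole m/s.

313 m/s

sin 10.8° = 0.1874; sin 29.0° = 0.4848.
V₁ = V₂·(sin θ₁/sin θ₂) = 810·(0.1874/0.4848) = 313.07 m/s.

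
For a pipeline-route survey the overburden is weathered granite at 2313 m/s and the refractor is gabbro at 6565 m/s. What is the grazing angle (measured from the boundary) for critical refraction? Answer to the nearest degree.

69°

Critical incidence: sin θ_c = V₁/V₂ = 2313/6565 = 0.3523.
θ_c = arcsin 0.3523 = 20.63°.
Measured from the interface: 90° − 20.63° = 69.37°.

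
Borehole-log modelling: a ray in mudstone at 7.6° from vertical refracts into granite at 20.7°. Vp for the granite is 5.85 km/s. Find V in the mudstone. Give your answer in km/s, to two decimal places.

Snell's law: sin 7.6°/V₁ = sin 20.7°/V₂.
V₁ = V₂·sin 7.6°/sin 20.7° = 5.85 × 0.3742 = 2.19 km/s.

2.19 km/s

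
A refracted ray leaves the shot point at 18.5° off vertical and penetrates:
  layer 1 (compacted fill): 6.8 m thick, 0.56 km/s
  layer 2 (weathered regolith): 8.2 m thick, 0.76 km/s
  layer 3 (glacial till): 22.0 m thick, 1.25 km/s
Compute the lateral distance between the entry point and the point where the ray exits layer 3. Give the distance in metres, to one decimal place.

p = sin θ₁/V₁ = sin 18.5°/0.56 = 5.6662e-01 s/km is conserved through the stack.
Layer 1: θ = 18.50°; offset = 6.8·tan 18.50° = 2.275 m.
Layer 2: sin θ = p·0.76 = 0.4306 → θ = 25.51°; offset = 8.2·tan 25.51° = 3.913 m.
Layer 3: sin θ = p·1.25 = 0.7083 → θ = 45.09°; offset = 22.0·tan 45.09° = 22.073 m.
Total horizontal offset = 28.260 m.

28.3 m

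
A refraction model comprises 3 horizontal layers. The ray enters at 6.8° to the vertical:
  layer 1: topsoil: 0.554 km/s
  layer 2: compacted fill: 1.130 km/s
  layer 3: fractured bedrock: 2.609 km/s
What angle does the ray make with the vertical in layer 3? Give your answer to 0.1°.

33.9°

Ray parameter p = sin 6.8° / 0.554 = 2.1373e-01 s/km.
sin θ_3 = p·V_3 = 2.1373e-01 × 2.609 = 0.5576.
θ_3 = 33.89° from the vertical.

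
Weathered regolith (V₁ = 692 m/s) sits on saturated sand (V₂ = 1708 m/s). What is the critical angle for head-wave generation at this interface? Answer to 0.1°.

23.9°

Critical incidence: sin θ_c = V₁/V₂ = 692/1708 = 0.4052.
θ_c = arcsin 0.4052 = 23.90°.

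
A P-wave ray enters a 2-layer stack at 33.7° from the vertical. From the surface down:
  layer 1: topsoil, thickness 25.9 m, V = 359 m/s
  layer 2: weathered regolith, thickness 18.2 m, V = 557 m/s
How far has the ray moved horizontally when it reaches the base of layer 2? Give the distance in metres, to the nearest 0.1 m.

Apply Snell's law at each interface; in layer i the horizontal offset is hᵢ·tan θᵢ.
Layer 1: θ = 33.70°; offset = 25.9·tan 33.70° = 17.273 m.
Layer 2: sin θ = 557·sin 33.7°/359 = 0.8609, θ = 59.41°; offset = 18.2·tan 59.41° = 30.791 m.
Σ offsets = 48.064 m.

48.1 m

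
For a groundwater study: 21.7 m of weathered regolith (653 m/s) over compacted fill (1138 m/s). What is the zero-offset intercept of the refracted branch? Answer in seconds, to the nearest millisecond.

0.054 s

θ_c = arcsin(V₁/V₂) = arcsin(653/1138) = 35.02°; cos θ_c = 0.8190.
tᵢ = 2h·cos θ_c / V₁ = 2·21.7·0.8190 / 653 = 0.05443 s.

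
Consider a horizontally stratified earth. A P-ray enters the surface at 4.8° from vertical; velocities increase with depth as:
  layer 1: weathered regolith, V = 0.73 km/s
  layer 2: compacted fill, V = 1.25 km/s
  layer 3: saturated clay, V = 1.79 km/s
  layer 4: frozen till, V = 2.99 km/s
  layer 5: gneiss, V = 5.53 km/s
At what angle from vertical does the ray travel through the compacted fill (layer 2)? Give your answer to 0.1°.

8.2°

Ray parameter p = sin 4.8° / 0.73 = 1.1463e-01 s/km.
sin θ_2 = p·V_2 = 1.1463e-01 × 1.25 = 0.1433.
θ_2 = arcsin 0.1433 = 8.24°.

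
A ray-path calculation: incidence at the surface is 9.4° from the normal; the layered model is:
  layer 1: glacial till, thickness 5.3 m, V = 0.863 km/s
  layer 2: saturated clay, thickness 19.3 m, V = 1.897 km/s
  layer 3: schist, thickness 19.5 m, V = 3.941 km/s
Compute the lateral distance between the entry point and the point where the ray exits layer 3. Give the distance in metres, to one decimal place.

30.1 m

Ray parameter p = sin 9.4° / 0.863 km/s = 1.8925e-01 s/km.
Layer 1: θ = 9.40°; offset = 5.3·tan 9.40° = 0.877 m.
Layer 2: sin θ = p·1.897 = 0.3590 → θ = 21.04°; offset = 19.3·tan 21.04° = 7.424 m.
Layer 3: sin θ = p·3.941 = 0.7458 → θ = 48.23°; offset = 19.5·tan 48.23° = 21.834 m.
Summing the layer offsets gives 30.135 m.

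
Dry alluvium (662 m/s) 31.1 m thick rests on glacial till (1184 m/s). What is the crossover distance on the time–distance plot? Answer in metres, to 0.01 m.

x_cross = 2h·√((V₂+V₁)/(V₂−V₁)).
(V₂+V₁)/(V₂−V₁) = (1184+662)/(1184−662) = 3.5364; √ = 1.8805.
x_cross = 2·31.1·1.8805 = 116.97 m.

116.97 m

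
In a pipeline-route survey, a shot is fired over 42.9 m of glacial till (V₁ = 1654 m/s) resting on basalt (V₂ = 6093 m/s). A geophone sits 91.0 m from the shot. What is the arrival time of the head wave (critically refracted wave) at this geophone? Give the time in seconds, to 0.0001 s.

t = x/V₂ + 2h·√(V₂²−V₁²)/(V₁V₂).
√(V₂²−V₁²) = √(6093²−1654²) = 5864.2 m/s; delay term = 2·42.9·5864.2/(1654·6093) = 0.04993 s.
t = 91.0/6093 + 0.04993 = 0.06486 s.

0.0649 s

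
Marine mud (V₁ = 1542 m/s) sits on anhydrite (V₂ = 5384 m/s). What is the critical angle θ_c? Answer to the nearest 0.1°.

Critical incidence: sin θ_c = V₁/V₂ = 1542/5384 = 0.2864.
θ_c = arcsin 0.2864 = 16.64°.

16.6°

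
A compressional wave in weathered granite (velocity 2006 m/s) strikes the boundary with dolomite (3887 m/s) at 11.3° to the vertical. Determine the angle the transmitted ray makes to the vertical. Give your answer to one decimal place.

22.3°

Snell's law: sin θ₂ = (V₂/V₁)·sin θ₁ = (3887/2006)·sin 11.3° = 0.3797.
θ₂ = sin⁻¹(0.3797) = 22.31° (from vertical).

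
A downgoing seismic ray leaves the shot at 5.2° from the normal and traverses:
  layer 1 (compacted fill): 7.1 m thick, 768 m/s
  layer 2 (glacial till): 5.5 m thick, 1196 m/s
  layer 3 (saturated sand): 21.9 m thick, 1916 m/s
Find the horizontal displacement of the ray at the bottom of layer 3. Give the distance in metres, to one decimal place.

Ray parameter p = sin 5.2° / 768 m/s = 1.1801e-04 s/m.
Layer 1: θ = 5.20°; offset = 7.1·tan 5.20° = 0.646 m.
Layer 2: sin θ = p·1196 = 0.1411 → θ = 8.11°; offset = 5.5·tan 8.11° = 0.784 m.
Layer 3: sin θ = p·1916 = 0.2261 → θ = 13.07°; offset = 21.9·tan 13.07° = 5.083 m.
Total horizontal offset = 6.514 m.

6.5 m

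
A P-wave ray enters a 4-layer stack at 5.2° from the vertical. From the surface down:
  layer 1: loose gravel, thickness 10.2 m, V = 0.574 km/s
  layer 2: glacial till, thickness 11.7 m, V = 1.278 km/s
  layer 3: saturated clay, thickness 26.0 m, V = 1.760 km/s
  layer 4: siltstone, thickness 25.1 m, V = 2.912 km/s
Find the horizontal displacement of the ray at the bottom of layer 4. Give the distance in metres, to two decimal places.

Ray parameter p = sin 5.2° / 0.574 km/s = 1.5790e-01 s/km.
Layer 1: θ = 5.20°; offset = 10.2·tan 5.20° = 0.9283 m.
Layer 2: sin θ = p·1.278 = 0.2018 → θ = 11.64°; offset = 11.7·tan 11.64° = 2.4106 m.
Layer 3: sin θ = p·1.760 = 0.2779 → θ = 16.13°; offset = 26.0·tan 16.13° = 7.5216 m.
Layer 4: sin θ = p·2.912 = 0.4598 → θ = 27.37°; offset = 25.1·tan 27.37° = 12.9961 m.
Total horizontal offset = 23.8565 m.

23.86 m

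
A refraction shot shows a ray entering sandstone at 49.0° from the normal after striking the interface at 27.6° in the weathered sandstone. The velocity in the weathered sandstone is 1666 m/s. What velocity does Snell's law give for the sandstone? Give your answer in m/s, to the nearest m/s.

2714 m/s

sin 27.6° = 0.4633; sin 49.0° = 0.7547.
V₂ = V₁·(sin θ₂/sin θ₁) = 1666·(0.7547/0.4633) = 2713.92 m/s.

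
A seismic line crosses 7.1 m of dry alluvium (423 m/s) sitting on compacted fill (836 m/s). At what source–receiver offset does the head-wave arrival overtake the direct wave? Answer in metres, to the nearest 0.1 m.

24.8 m

x_cross = 2h·√((V₂+V₁)/(V₂−V₁)).
(V₂+V₁)/(V₂−V₁) = (836+423)/(836−423) = 3.0484; √ = 1.7460.
x_cross = 2·7.1·1.7460 = 24.79 m.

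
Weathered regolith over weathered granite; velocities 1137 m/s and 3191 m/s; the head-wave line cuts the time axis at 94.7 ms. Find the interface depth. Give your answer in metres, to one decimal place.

57.6 m

h = tᵢ·V₁·V₂ / (2·√(V₂²−V₁²)).
√(V₂²−V₁²) = √(3191² − 1137²) = 2981.6 m/s.
h = 0.0947 s × 1137 × 3191 / (2 × 2981.6) = 57.62 m.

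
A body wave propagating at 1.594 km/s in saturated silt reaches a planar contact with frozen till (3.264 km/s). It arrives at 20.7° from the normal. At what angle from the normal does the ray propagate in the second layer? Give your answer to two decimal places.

46.37°

Snell's law: sin θ₂ = (V₂/V₁)·sin θ₁ = (3.264/1.594)·sin 20.7° = 0.7238.
θ₂ = arcsin 0.7238 = 46.37° from the normal.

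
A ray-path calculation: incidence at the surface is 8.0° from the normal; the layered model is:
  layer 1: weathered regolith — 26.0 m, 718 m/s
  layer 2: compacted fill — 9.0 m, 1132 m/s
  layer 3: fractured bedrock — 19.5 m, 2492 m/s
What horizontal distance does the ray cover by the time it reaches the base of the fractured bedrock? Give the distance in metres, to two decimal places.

Apply Snell's law at each interface; in layer i the horizontal offset is hᵢ·tan θᵢ.
Layer 1: θ = 8.00°; offset = 26.0·tan 8.00° = 3.6541 m.
Layer 2: sin θ = 1132·sin 8.0°/718 = 0.2194, θ = 12.68°; offset = 9.0·tan 12.68° = 2.0241 m.
Layer 3: sin θ = 2492·sin 8.0°/718 = 0.4830, θ = 28.88°; offset = 19.5·tan 28.88° = 10.7574 m.
Σ offsets = 16.4356 m.

16.44 m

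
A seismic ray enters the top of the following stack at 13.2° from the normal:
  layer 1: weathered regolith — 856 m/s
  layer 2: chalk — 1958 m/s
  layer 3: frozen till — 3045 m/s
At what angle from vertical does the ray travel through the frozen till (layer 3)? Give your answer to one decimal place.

Snell's law across each interface conserves sin θ / V, so sin θ_3 = V_3·sin θ₁/V₁.
sin θ_3 = 3045 × sin 13.2° / 856 = 0.8123.
θ_3 = arcsin 0.8123 = 54.32°.

54.3°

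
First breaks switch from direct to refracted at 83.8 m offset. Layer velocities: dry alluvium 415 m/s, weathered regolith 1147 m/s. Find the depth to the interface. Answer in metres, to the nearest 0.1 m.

x_cross = 2h·√((V₂+V₁)/(V₂−V₁)) → h = x_cross / (2·√((V₂+V₁)/(V₂−V₁))).
√((V₂+V₁)/(V₂−V₁)) = √((1147+415)/(1147−415)) = 1.4608.
h = 83.8 / (2·1.4608) = 28.68 m.

28.7 m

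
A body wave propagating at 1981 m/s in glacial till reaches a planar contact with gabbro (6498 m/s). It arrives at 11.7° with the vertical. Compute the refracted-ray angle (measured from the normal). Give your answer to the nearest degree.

sin θ₁/V₁ = sin θ₂/V₂ ⇒ sin θ₂ = 6498·sin 11.7°/1981 = 6498·0.2028/1981 = 0.6652.
θ₂ = arcsin 0.6652 = 41.70° from the normal.

42°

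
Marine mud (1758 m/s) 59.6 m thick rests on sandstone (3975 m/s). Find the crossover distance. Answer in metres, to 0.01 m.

191.68 m

x_cross = 2h·√((V₂+V₁)/(V₂−V₁)).
(V₂+V₁)/(V₂−V₁) = (3975+1758)/(3975−1758) = 2.5859; √ = 1.6081.
x_cross = 2·59.6·1.6081 = 191.68 m.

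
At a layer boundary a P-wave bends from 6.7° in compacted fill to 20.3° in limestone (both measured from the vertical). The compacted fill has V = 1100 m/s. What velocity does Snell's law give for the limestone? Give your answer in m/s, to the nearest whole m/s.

3271 m/s

Snell's law: sin 6.7°/V₁ = sin 20.3°/V₂.
V₂ = V₁·sin 20.3°/sin 6.7° = 1100 × 2.9736 = 3270.99 m/s.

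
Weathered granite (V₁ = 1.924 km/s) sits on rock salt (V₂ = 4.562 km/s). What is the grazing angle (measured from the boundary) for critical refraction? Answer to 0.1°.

At critical incidence the refracted ray runs along the interface (θ₂ = 90°), so sin θ_c = V₁/V₂.
θ_c = arcsin(1.924/4.562) = arcsin 0.4217 = 24.94°.
Measured from the interface: 90° − 24.94° = 65.06°.

65.1°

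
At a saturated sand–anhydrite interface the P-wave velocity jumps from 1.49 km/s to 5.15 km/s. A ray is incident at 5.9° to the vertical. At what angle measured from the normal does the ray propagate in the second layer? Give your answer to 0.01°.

20.81°

sin θ₁/V₁ = sin θ₂/V₂ ⇒ sin θ₂ = 5.15·sin 5.9°/1.49 = 5.15·0.1028/1.49 = 0.3553.
θ₂ = arcsin 0.3553 = 20.81° from the normal.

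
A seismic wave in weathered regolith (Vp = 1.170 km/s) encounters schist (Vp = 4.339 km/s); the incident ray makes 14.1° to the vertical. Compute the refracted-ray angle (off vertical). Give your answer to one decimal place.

64.6°

sin θ₁/V₁ = sin θ₂/V₂ ⇒ sin θ₂ = 4.339·sin 14.1°/1.170 = 4.339·0.2436/1.170 = 0.9035.
θ₂ = arcsin 0.9035 = 64.62° from the normal.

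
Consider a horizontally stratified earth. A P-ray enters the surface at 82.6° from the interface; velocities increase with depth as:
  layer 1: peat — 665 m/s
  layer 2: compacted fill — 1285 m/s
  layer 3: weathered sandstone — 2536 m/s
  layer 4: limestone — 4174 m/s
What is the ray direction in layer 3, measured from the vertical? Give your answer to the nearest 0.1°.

From the normal: θ₁ = 90° − 82.6° = 7.4°.
Ray parameter p = sin 7.4° / 665 = 1.9368e-04 s/m.
sin θ_3 = p·V_3 = 1.9368e-04 × 2536 = 0.4912.
θ_3 = arcsin 0.4912 = 29.42°.

29.4°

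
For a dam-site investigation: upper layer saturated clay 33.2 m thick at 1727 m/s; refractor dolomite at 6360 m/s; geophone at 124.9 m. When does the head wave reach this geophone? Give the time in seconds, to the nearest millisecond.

0.057 s

t = x/V₂ + 2h·√(V₂²−V₁²)/(V₁V₂).
√(V₂²−V₁²) = √(6360²−1727²) = 6121.0 m/s; delay term = 2·33.2·6121.0/(1727·6360) = 0.03700 s.
t = 124.9/6360 + 0.03700 = 0.05664 s.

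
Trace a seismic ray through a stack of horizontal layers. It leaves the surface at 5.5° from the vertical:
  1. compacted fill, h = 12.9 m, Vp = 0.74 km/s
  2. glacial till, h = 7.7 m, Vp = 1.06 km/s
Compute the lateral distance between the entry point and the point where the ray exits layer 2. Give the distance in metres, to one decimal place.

p = sin θ₁/V₁ = sin 5.5°/0.74 = 1.2952e-01 s/km is conserved through the stack.
Layer 1: θ = 5.50°; offset = 12.9·tan 5.50° = 1.242 m.
Layer 2: sin θ = p·1.06 = 0.1373 → θ = 7.89°; offset = 7.7·tan 7.89° = 1.067 m.
Summing the layer offsets gives 2.309 m.

2.3 m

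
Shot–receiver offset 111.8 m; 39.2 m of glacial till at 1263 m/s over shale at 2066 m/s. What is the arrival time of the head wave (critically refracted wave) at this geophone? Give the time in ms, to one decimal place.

θ_c = arcsin(V₁/V₂) = arcsin(1263/2066) = 37.69°, cos θ_c = 0.7914.
Intercept time tᵢ = 2h cos θ_c / V₁ = 2·39.2·0.7914/1263 = 0.04912 s.
t = x/V₂ + tᵢ = 111.8/2066 + 0.04912 = 0.10324 s.

103.2 ms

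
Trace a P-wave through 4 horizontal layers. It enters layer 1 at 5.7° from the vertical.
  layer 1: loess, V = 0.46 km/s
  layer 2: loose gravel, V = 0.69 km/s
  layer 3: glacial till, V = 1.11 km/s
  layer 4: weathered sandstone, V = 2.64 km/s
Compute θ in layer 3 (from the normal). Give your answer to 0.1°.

13.9°

Snell's law across each interface conserves sin θ / V, so sin θ_3 = V_3·sin θ₁/V₁.
sin θ_3 = 1.11 × sin 5.7° / 0.46 = 0.2397.
θ_3 = arcsin 0.2397 = 13.87°.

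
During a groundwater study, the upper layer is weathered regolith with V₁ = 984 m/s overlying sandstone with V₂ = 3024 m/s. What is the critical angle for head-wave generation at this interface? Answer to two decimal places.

At critical incidence the refracted ray runs along the interface (θ₂ = 90°), so sin θ_c = V₁/V₂.
θ_c = arcsin(984/3024) = arcsin 0.3254 = 18.99°.

18.99°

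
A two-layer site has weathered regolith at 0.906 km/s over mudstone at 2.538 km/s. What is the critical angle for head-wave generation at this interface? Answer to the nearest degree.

21°

At critical incidence the refracted ray runs along the interface (θ₂ = 90°), so sin θ_c = V₁/V₂.
θ_c = arcsin(0.906/2.538) = arcsin 0.3570 = 20.91°.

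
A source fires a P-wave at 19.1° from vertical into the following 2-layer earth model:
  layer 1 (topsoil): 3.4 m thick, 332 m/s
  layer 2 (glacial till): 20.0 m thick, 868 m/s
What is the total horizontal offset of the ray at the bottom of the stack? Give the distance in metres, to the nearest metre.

p = sin θ₁/V₁ = sin 19.1°/332 = 9.8560e-04 s/m is conserved through the stack.
Layer 1: θ = 19.10°; offset = 3.4·tan 19.10° = 1.177 m.
Layer 2: sin θ = p·868 = 0.8555 → θ = 58.81°; offset = 20.0·tan 58.81° = 33.043 m.
Summing the layer offsets gives 34.220 m.

34 m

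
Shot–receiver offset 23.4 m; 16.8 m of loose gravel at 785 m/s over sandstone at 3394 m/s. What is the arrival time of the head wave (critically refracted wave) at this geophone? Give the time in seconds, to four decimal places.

θ_c = arcsin(V₁/V₂) = arcsin(785/3394) = 13.37°, cos θ_c = 0.9729.
Intercept time tᵢ = 2h cos θ_c / V₁ = 2·16.8·0.9729/785 = 0.04164 s.
t = x/V₂ + tᵢ = 23.4/3394 + 0.04164 = 0.04854 s.

0.0485 s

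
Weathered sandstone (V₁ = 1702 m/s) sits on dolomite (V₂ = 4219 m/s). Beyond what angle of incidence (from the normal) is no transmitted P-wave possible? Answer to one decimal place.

Critical incidence: sin θ_c = V₁/V₂ = 1702/4219 = 0.4034.
θ_c = arcsin 0.4034 = 23.79°.

23.8°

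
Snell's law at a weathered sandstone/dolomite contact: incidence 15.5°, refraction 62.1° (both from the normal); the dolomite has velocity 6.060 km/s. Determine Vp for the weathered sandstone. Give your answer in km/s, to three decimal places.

Snell's law: sin 15.5°/V₁ = sin 62.1°/V₂.
V₁ = V₂·sin 15.5°/sin 62.1° = 6.060 × 0.3024 = 1.832 km/s.

1.832 km/s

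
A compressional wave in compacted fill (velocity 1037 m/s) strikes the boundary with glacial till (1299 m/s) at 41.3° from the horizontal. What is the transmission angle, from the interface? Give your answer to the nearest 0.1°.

Angle from the normal: 90° − 41.3° = 48.7°.
sin θ₁/V₁ = sin θ₂/V₂ ⇒ sin θ₂ = 1299·sin 48.7°/1037 = 1299·0.7513/1037 = 0.9411.
θ₂ = sin⁻¹(0.9411) = 70.23° (from vertical).
From the interface: 90° − 70.23° = 19.77°.

19.8°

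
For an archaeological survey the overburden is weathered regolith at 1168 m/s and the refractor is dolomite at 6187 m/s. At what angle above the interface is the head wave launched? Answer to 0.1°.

Critical incidence: sin θ_c = V₁/V₂ = 1168/6187 = 0.1888.
θ_c = arcsin 0.1888 = 10.88°.
Measured from the interface: 90° − 10.88° = 79.12°.

79.1°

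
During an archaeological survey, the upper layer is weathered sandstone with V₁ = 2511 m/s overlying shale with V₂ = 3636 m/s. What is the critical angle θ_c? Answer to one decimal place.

43.7°

At critical incidence the refracted ray runs along the interface (θ₂ = 90°), so sin θ_c = V₁/V₂.
θ_c = arcsin(2511/3636) = arcsin 0.6906 = 43.68°.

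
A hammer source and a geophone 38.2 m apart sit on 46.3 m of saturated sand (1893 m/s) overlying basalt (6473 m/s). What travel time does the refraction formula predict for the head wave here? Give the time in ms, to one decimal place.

t = x/V₂ + 2h·√(V₂²−V₁²)/(V₁V₂).
√(V₂²−V₁²) = √(6473²−1893²) = 6190.0 m/s; delay term = 2·46.3·6190.0/(1893·6473) = 0.04678 s.
t = 38.2/6473 + 0.04678 = 0.05268 s.

52.7 ms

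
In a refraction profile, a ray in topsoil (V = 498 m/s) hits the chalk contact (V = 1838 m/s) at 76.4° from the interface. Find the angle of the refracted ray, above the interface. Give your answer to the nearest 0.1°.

29.8°

Angle from the normal: 90° − 76.4° = 13.6°.
Snell's law: sin θ₂ = (V₂/V₁)·sin θ₁ = (1838/498)·sin 13.6° = 0.8679.
θ₂ = arcsin 0.8679 = 60.21° from the normal.
From the interface: 90° − 60.21° = 29.79°.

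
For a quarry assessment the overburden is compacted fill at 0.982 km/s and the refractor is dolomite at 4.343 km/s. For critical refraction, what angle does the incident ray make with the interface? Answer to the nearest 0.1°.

76.9°

Critical incidence: sin θ_c = V₁/V₂ = 0.982/4.343 = 0.2261.
θ_c = arcsin 0.2261 = 13.07°.
Measured from the interface: 90° − 13.07° = 76.93°.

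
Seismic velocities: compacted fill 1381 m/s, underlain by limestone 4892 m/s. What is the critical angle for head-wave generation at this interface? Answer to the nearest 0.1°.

At critical incidence the refracted ray runs along the interface (θ₂ = 90°), so sin θ_c = V₁/V₂.
θ_c = arcsin(1381/4892) = arcsin 0.2823 = 16.40°.

16.4°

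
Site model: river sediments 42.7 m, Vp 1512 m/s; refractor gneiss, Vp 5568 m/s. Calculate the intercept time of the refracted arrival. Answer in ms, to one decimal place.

54.4 ms

θ_c = arcsin(V₁/V₂) = arcsin(1512/5568) = 15.76°; cos θ_c = 0.9624.
tᵢ = 2h·cos θ_c / V₁ = 2·42.7·0.9624 / 1512 = 0.05436 s.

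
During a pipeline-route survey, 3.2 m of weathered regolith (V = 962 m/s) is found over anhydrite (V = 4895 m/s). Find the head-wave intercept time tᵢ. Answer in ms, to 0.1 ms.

6.5 ms

tᵢ = 2h·√(V₂²−V₁²)/(V₁V₂).
√(V₂²−V₁²) = √(4895²−962²) = 4799.5 m/s.
tᵢ = 2·3.2·4799.5/(962·4895) = 0.00652 s.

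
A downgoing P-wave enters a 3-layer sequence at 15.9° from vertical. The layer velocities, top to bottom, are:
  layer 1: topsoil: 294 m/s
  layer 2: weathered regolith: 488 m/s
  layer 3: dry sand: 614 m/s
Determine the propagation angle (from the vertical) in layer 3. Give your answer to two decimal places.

Snell's law across each interface conserves sin θ / V, so sin θ_3 = V_3·sin θ₁/V₁.
sin θ_3 = 614 × sin 15.9° / 294 = 0.5721.
θ_3 = arcsin 0.5721 = 34.90°.

34.90°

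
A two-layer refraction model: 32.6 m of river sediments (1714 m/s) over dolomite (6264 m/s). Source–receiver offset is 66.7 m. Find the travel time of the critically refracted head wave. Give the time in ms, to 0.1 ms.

47.2 ms

t = x/V₂ + 2h·√(V₂²−V₁²)/(V₁V₂).
√(V₂²−V₁²) = √(6264²−1714²) = 6024.9 m/s; delay term = 2·32.6·6024.9/(1714·6264) = 0.03659 s.
t = 66.7/6264 + 0.03659 = 0.04724 s.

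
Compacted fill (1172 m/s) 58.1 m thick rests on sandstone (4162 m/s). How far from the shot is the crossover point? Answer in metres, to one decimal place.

θ_c = arcsin(1172/4162) = 16.36°, so cos θ_c = 0.9595 and tᵢ = 2h cos θ_c/V₁ = 0.0951 s.
At crossover x/V₁ = x/V₂ + tᵢ ⇒ x = tᵢ/(1/V₁ − 1/V₂) = 0.09513/(8.5324e-04 − 2.4027e-04) = 155.20 m.

155.2 m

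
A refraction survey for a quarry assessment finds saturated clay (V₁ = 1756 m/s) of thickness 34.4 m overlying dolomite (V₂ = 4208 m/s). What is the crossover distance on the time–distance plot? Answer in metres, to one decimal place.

107.3 m

θ_c = arcsin(1756/4208) = 24.66°, so cos θ_c = 0.9088 and tᵢ = 2h cos θ_c/V₁ = 0.0356 s.
At crossover x/V₁ = x/V₂ + tᵢ ⇒ x = tᵢ/(1/V₁ − 1/V₂) = 0.03561/(5.6948e-04 − 2.3764e-04) = 107.30 m.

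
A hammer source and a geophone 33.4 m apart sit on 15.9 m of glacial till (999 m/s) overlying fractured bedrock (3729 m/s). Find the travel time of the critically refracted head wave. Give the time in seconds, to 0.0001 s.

t = x/V₂ + 2h·√(V₂²−V₁²)/(V₁V₂).
√(V₂²−V₁²) = √(3729²−999²) = 3592.7 m/s; delay term = 2·15.9·3592.7/(999·3729) = 0.03067 s.
t = 33.4/3729 + 0.03067 = 0.03963 s.

0.0396 s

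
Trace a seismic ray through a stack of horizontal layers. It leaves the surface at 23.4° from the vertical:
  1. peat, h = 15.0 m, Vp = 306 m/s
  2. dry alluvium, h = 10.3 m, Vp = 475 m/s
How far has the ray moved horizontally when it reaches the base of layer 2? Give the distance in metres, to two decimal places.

14.56 m

Apply Snell's law at each interface; in layer i the horizontal offset is hᵢ·tan θᵢ.
Layer 1: θ = 23.40°; offset = 15.0·tan 23.40° = 6.4911 m.
Layer 2: sin θ = 475·sin 23.4°/306 = 0.6165, θ = 38.06°; offset = 10.3·tan 38.06° = 8.0647 m.
Σ offsets = 14.5557 m.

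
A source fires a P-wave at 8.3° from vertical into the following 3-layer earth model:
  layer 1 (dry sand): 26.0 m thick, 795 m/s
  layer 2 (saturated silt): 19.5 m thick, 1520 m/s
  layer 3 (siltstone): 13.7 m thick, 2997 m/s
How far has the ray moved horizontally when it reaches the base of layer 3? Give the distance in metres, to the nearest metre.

Ray parameter p = sin 8.3° / 795 m/s = 1.8158e-04 s/m.
Layer 1: θ = 8.30°; offset = 26.0·tan 8.30° = 3.793 m.
Layer 2: sin θ = p·1520 = 0.2760 → θ = 16.02°; offset = 19.5·tan 16.02° = 5.600 m.
Layer 3: sin θ = p·2997 = 0.5442 → θ = 32.97°; offset = 13.7·tan 32.97° = 8.887 m.
Summing the layer offsets gives 18.279 m.

18 m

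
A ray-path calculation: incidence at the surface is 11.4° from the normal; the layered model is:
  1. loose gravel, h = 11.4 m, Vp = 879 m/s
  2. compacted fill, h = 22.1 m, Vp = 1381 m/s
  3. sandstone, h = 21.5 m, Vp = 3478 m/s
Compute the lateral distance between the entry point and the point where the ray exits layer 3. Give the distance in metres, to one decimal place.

p = sin θ₁/V₁ = sin 11.4°/879 = 2.2487e-04 s/m is conserved through the stack.
Layer 1: θ = 11.40°; offset = 11.4·tan 11.40° = 2.299 m.
Layer 2: sin θ = p·1381 = 0.3105 → θ = 18.09°; offset = 22.1·tan 18.09° = 7.220 m.
Layer 3: sin θ = p·3478 = 0.7821 → θ = 51.45°; offset = 21.5·tan 51.45° = 26.983 m.
Σ offsets = 36.501 m.

36.5 m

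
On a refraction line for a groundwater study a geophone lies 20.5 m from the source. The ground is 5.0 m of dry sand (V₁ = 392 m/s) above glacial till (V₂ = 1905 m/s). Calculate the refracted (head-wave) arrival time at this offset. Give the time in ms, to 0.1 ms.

t = x/V₂ + 2h·√(V₂²−V₁²)/(V₁V₂).
√(V₂²−V₁²) = √(1905²−392²) = 1864.2 m/s; delay term = 2·5.0·1864.2/(392·1905) = 0.02496 s.
t = 20.5/1905 + 0.02496 = 0.03573 s.

35.7 ms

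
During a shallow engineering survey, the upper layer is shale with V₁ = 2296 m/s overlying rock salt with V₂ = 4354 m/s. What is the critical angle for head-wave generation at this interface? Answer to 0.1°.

31.8°

Critical incidence: sin θ_c = V₁/V₂ = 2296/4354 = 0.5273.
θ_c = arcsin 0.5273 = 31.83°.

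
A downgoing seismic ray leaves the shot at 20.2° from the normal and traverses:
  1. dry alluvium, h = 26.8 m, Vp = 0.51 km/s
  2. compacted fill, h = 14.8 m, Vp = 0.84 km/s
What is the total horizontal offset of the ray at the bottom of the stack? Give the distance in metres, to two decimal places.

Apply Snell's law at each interface; in layer i the horizontal offset is hᵢ·tan θᵢ.
Layer 1: θ = 20.20°; offset = 26.8·tan 20.20° = 9.8605 m.
Layer 2: sin θ = 0.84·sin 20.2°/0.51 = 0.5687, θ = 34.66°; offset = 14.8·tan 34.66° = 10.2333 m.
Summing the layer offsets gives 20.0938 m.

20.09 m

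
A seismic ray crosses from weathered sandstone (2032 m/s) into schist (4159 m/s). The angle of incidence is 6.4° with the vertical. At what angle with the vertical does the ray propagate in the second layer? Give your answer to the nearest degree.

Snell's law: sin θ₂ = (V₂/V₁)·sin θ₁ = (4159/2032)·sin 6.4° = 0.2281.
θ₂ = sin⁻¹(0.2281) = 13.19° (from vertical).

13°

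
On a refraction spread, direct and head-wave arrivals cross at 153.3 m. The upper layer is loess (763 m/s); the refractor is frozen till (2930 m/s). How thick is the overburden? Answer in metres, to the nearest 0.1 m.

58.7 m

h = (x_cross/2)·√((V₂−V₁)/(V₂+V₁)).
(V₂−V₁)/(V₂+V₁) = (2930−763)/(2930+763) = 0.5868; √ = 0.7660.
h = (153.3/2)·0.7660 = 58.72 m.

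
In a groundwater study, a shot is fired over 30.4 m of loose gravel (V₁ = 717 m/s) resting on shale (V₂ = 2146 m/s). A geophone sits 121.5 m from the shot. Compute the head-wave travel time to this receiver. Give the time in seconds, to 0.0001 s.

0.1365 s

θ_c = arcsin(V₁/V₂) = arcsin(717/2146) = 19.52°, cos θ_c = 0.9425.
Intercept time tᵢ = 2h cos θ_c / V₁ = 2·30.4·0.9425/717 = 0.07992 s.
t = x/V₂ + tᵢ = 121.5/2146 + 0.07992 = 0.13654 s.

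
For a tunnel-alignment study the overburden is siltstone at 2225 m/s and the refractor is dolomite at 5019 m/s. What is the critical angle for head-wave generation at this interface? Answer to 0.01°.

At critical incidence the refracted ray runs along the interface (θ₂ = 90°), so sin θ_c = V₁/V₂.
θ_c = arcsin(2225/5019) = arcsin 0.4433 = 26.32°.

26.32°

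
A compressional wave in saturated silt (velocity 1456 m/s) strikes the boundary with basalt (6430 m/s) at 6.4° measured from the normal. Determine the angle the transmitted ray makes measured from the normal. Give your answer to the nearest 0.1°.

sin θ₁/V₁ = sin θ₂/V₂ ⇒ sin θ₂ = 6430·sin 6.4°/1456 = 6430·0.1115/1456 = 0.4923.
θ₂ = sin⁻¹(0.4923) = 29.49° (from vertical).

29.5°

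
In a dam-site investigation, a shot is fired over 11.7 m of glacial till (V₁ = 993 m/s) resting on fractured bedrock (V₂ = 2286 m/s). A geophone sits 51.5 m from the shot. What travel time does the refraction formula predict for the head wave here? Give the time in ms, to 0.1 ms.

43.8 ms

t = x/V₂ + 2h·√(V₂²−V₁²)/(V₁V₂).
√(V₂²−V₁²) = √(2286²−993²) = 2059.1 m/s; delay term = 2·11.7·2059.1/(993·2286) = 0.02123 s.
t = 51.5/2286 + 0.02123 = 0.04375 s.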